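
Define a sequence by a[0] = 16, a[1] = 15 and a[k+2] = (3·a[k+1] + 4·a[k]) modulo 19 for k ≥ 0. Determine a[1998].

Computing terms: a[0] = 16; a[1] = 15; a[2] = 14; a[3] = 7; a[4] = 1; a[5] = 12; a[6] = 2; a[7] = 16; a[8] = 18; a[9] = 4; a[10] = 8; a[11] = 2; a[12] = 0; a[13] = 8; a[14] = 5; a[15] = 9; a[16] = 9; a[17] = 6; a[18] = 16; a[19] = 15.
Since (a[18], a[19]) = (a[0], a[1]) = (16, 15) (two consecutive terms determine the rest), the sequence is periodic with period 18.
So a[1998] = a[0 + ((1998-0) mod 18)] = a[0] = 16.

16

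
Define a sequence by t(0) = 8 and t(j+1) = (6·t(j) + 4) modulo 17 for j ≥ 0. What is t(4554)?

Listing terms: t(0) = 8, t(1) = 1, t(2) = 10, t(3) = 13, t(4) = 14, t(5) = 3, t(6) = 5, t(7) = 0, t(8) = 4, t(9) = 11, t(10) = 2, t(11) = 16, t(12) = 15, t(13) = 9, t(14) = 7, t(15) = 12, t(16) = 8.
The sequence repeats with period 16.
(4554 - 0) mod 16 = 10, so t(4554) = t(10) = 2.

2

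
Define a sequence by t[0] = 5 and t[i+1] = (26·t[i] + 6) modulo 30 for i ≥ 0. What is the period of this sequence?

10

t[0] = 5; t[1] = 16; t[2] = 2; t[3] = 28; t[4] = 14; t[5] = 10; t[6] = 26; t[7] = 22; t[8] = 8; t[9] = 4; t[10] = 20; t[11] = 16.
Since t[11] = t[1] = 16, the sequence is eventually periodic: after a pre-period of length 1 it cycles with period 10.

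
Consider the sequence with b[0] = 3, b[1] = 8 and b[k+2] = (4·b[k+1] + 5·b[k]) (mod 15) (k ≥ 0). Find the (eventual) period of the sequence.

We have b[0] = 3; b[1] = 8; b[2] = 2; b[3] = 3; b[4] = 7; b[5] = 13; b[6] = 12; b[7] = 8; b[8] = 2.
Since (b[7], b[8]) = (b[1], b[2]) = (8, 2) (two consecutive terms determine the rest), the sequence is eventually periodic: after a pre-period of length 1 it cycles with period 6.

6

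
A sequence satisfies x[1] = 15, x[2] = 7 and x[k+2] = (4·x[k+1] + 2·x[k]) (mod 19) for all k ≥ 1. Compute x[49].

x[1] = 15, x[2] = 7, x[3] = 1, x[4] = 18, x[5] = 17, x[6] = 9, x[7] = 13, x[8] = 13, x[9] = 2, x[10] = 15, x[11] = 7.
Since (x[10], x[11]) = (x[1], x[2]) = (15, 7) (two consecutive terms determine the rest), the sequence is periodic with period 9.
So x[49] = x[1 + ((49-1) mod 9)] = x[4] = 18.

18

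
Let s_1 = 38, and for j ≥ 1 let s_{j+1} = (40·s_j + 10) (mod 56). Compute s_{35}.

We have s_1 = 38, s_2 = 18, s_3 = 2, s_4 = 34, s_5 = 26, s_6 = 42, s_7 = 10, s_8 = 18.
Since s_8 = s_2 = 18, the sequence is eventually periodic: after a pre-period of length 1 it cycles with period 6.
For j ≥ 2, s_j depends only on (j - 2) mod 6. (35 - 2) mod 6 = 3, so s_{35} = s_5 = 26.

26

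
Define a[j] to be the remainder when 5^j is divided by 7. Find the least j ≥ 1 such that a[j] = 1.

We have a[0] = 1,  a[1] = 5,  a[2] = 4,  a[3] = 6,  a[4] = 2,  a[5] = 3,  a[6] = 1.
Since a[6] = a[0] = 1, the sequence is periodic with period 6.
The value 1 next appears (with j ≥ 1) at a[6].

6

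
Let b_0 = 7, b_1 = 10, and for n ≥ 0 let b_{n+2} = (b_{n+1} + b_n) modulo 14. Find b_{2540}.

We have b_0 = 7, b_1 = 10, b_2 = 3, b_3 = 13, b_4 = 2, b_5 = 1, b_6 = 3, b_7 = 4, b_8 = 7, b_9 = 11, b_{10} = 4, b_{11} = 1, b_{12} = 5, b_{13} = 6, b_{14} = 11, b_{15} = 3, b_{16} = 0, b_{17} = 3, b_{18} = 3, b_{19} = 6, b_{20} = 9, b_{21} = 1, b_{22} = 10, b_{23} = 11, b_{24} = 7, b_{25} = 4, b_{26} = 11, b_{27} = 1, b_{28} = 12, b_{29} = 13, b_{30} = 11, b_{31} = 10, b_{32} = 7, b_{33} = 3, b_{34} = 10, b_{35} = 13, b_{36} = 9, b_{37} = 8, b_{38} = 3, b_{39} = 11, b_{40} = 0, b_{41} = 11, b_{42} = 11, b_{43} = 8, b_{44} = 5, b_{45} = 13, b_{46} = 4, b_{47} = 3, b_{48} = 7, b_{49} = 10.
Since (b_{48}, b_{49}) = (b_0, b_1) = (7, 10) (two consecutive terms determine the rest), the sequence is periodic with period 48.
So b_{2540} = b_{0 + ((2540-0) mod 48)} = b_{44} = 5.

5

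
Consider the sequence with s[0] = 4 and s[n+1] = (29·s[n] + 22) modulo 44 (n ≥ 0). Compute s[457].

We have s[0] = 4,  s[1] = 6,  s[2] = 20,  s[3] = 30,  s[4] = 12,  s[5] = 18,  s[6] = 16,  s[7] = 2,  s[8] = 36,  s[9] = 10,  s[10] = 4.
The sequence repeats with period 10.
(457 - 0) mod 10 = 7, so s[457] = s[7] = 2.

2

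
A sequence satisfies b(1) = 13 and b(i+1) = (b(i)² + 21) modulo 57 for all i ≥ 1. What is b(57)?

b(1) = 13,  b(2) = 19,  b(3) = 40,  b(4) = 25,  b(5) = 19.
Since b(5) = b(2) = 19, the sequence is eventually periodic: after a pre-period of length 1 it cycles with period 3.
For i ≥ 2, b(i) depends only on (i - 2) mod 3. (57 - 2) mod 3 = 1, so b(57) = b(3) = 40.

40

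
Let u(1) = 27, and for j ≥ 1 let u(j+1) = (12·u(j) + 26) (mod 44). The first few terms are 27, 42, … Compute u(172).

Computing terms: u(1) = 27, u(2) = 42, u(3) = 2, u(4) = 6, u(5) = 10, u(6) = 14, u(7) = 18, u(8) = 22, u(9) = 26, u(10) = 30, u(11) = 34, u(12) = 38, u(13) = 42.
Since u(13) = u(2) = 42, the sequence is eventually periodic: after a pre-period of length 1 it cycles with period 11.
For j ≥ 2, u(j) depends only on (j - 2) mod 11. (172 - 2) mod 11 = 5, so u(172) = u(7) = 18.

18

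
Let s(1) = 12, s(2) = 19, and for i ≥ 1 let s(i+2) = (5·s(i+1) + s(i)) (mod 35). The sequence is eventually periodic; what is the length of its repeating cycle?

Listing terms: s(1) = 12,  s(2) = 19,  s(3) = 2,  s(4) = 29,  s(5) = 7,  s(6) = 29,  s(7) = 12,  s(8) = 19.
Since (s(7), s(8)) = (s(1), s(2)) = (12, 19) (two consecutive terms determine the rest), the sequence is periodic with period 6.

6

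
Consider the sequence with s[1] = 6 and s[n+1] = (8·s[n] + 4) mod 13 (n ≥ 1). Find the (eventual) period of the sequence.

Listing terms: s[1] = 6,  s[2] = 0,  s[3] = 4,  s[4] = 10,  s[5] = 6.
Since s[5] = s[1] = 6, the sequence is periodic with period 4.

4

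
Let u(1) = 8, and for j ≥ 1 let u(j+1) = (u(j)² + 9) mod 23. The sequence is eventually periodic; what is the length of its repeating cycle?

Listing terms: u(1) = 8,  u(2) = 4,  u(3) = 2,  u(4) = 13,  u(5) = 17,  u(6) = 22,  u(7) = 10,  u(8) = 17.
Since u(8) = u(5) = 17, the sequence is eventually periodic: after a pre-period of length 4 it cycles with period 3.

3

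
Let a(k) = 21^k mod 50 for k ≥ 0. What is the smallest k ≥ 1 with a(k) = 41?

2

Listing terms: a(0) = 1,  a(1) = 21,  a(2) = 41,  a(3) = 11,  a(4) = 31,  a(5) = 1.
The sequence repeats with period 5.
The value 41 first appears (with k ≥ 1) at a(2).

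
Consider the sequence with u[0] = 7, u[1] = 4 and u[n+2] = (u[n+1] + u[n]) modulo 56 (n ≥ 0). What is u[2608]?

42

Computing terms: u[0] = 7, u[1] = 4, u[2] = 11, u[3] = 15, u[4] = 26, u[5] = 41, u[6] = 11, u[7] = 52, u[8] = 7, u[9] = 3, u[10] = 10, u[11] = 13, u[12] = 23, u[13] = 36, u[14] = 3, u[15] = 39, u[16] = 42, u[17] = 25, u[18] = 11, u[19] = 36, u[20] = 47, u[21] = 27, u[22] = 18, u[23] = 45, u[24] = 7, u[25] = 52, u[26] = 3, u[27] = 55, u[28] = 2, u[29] = 1, u[30] = 3, u[31] = 4, u[32] = 7, u[33] = 11, u[34] = 18, u[35] = 29, u[36] = 47, u[37] = 20, u[38] = 11, u[39] = 31, u[40] = 42, u[41] = 17, u[42] = 3, u[43] = 20, u[44] = 23, u[45] = 43, u[46] = 10, u[47] = 53, u[48] = 7, u[49] = 4.
Since (u[48], u[49]) = (u[0], u[1]) = (7, 4) (two consecutive terms determine the rest), the sequence is periodic with period 48.
(2608 - 0) mod 48 = 16, so u[2608] = u[16] = 42.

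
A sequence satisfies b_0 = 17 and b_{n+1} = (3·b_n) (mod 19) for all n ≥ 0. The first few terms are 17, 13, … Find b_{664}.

b_0 = 17, b_1 = 13, b_2 = 1, b_3 = 3, b_4 = 9, b_5 = 8, b_6 = 5, b_7 = 15, b_8 = 7, b_9 = 2, b_{10} = 6, b_{11} = 18, b_{12} = 16, b_{13} = 10, b_{14} = 11, b_{15} = 14, b_{16} = 4, b_{17} = 12, b_{18} = 17.
The sequence repeats with period 18.
(664 - 0) mod 18 = 16, so b_{664} = b_{16} = 4.

4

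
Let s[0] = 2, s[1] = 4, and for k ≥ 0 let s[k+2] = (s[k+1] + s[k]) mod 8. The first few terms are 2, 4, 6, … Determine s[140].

6

s[0] = 2, s[1] = 4, s[2] = 6, s[3] = 2, s[4] = 0, s[5] = 2, s[6] = 2, s[7] = 4.
The sequence repeats with period 6.
(140 - 0) mod 6 = 2, so s[140] = s[2] = 6.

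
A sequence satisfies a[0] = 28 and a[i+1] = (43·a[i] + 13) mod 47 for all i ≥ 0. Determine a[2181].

9

Listing terms: a[0] = 28, a[1] = 42, a[2] = 33, a[3] = 22, a[4] = 19, a[5] = 31, a[6] = 30, a[7] = 34, a[8] = 18, a[9] = 35, a[10] = 14, a[11] = 4, a[12] = 44, a[13] = 25, a[14] = 7, a[15] = 32, a[16] = 26, a[17] = 3, a[18] = 1, a[19] = 9, a[20] = 24, a[21] = 11, a[22] = 16, a[23] = 43, a[24] = 29, a[25] = 38, a[26] = 2, a[27] = 5, a[28] = 40, a[29] = 41, a[30] = 37, a[31] = 6, a[32] = 36, a[33] = 10, a[34] = 20, a[35] = 27, a[36] = 46, a[37] = 17, a[38] = 39, a[39] = 45, a[40] = 21, a[41] = 23, a[42] = 15, a[43] = 0, a[44] = 13, a[45] = 8, a[46] = 28.
Since a[46] = a[0] = 28, the sequence is periodic with period 46.
(2181 - 0) mod 46 = 19, so a[2181] = a[19] = 9.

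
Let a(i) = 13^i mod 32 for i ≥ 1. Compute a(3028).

17

We have a(1) = 13,  a(2) = 9,  a(3) = 21,  a(4) = 17,  a(5) = 29,  a(6) = 25,  a(7) = 5,  a(8) = 1,  a(9) = 13.
The sequence repeats with period 8.
(3028 - 1) mod 8 = 3, so a(3028) = a(4) = 17.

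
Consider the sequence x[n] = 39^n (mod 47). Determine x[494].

37

We have x[1] = 39, x[2] = 17, x[3] = 5, x[4] = 7, x[5] = 38, x[6] = 25, x[7] = 35, x[8] = 2, x[9] = 31, x[10] = 34, x[11] = 10, x[12] = 14, x[13] = 29, x[14] = 3, x[15] = 23, x[16] = 4, x[17] = 15, x[18] = 21, x[19] = 20, x[20] = 28, x[21] = 11, x[22] = 6, x[23] = 46, x[24] = 8, x[25] = 30, x[26] = 42, x[27] = 40, x[28] = 9, x[29] = 22, x[30] = 12, x[31] = 45, x[32] = 16, x[33] = 13, x[34] = 37, x[35] = 33, x[36] = 18, x[37] = 44, x[38] = 24, x[39] = 43, x[40] = 32, x[41] = 26, x[42] = 27, x[43] = 19, x[44] = 36, x[45] = 41, x[46] = 1, x[47] = 39.
Since x[47] = x[1] = 39, the sequence is periodic with period 46.
(494 - 1) mod 46 = 33, so x[494] = x[34] = 37.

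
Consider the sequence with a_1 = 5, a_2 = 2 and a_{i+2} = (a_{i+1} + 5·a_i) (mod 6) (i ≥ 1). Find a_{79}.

5

a_1 = 5; a_2 = 2; a_3 = 3; a_4 = 1; a_5 = 4; a_6 = 3; a_7 = 5; a_8 = 2.
The sequence repeats with period 6.
So a_{79} = a_{1 + ((79-1) mod 6)} = a_1 = 5.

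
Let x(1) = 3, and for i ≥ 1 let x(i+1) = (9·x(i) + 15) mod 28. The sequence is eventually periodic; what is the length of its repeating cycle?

We have x(1) = 3,  x(2) = 14,  x(3) = 1,  x(4) = 24,  x(5) = 7,  x(6) = 22,  x(7) = 17,  x(8) = 0,  x(9) = 15,  x(10) = 10,  x(11) = 21,  x(12) = 8,  x(13) = 3.
The sequence repeats with period 12.

12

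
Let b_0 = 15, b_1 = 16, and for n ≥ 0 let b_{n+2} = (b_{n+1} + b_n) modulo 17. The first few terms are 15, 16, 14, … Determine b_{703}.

Listing terms: b_0 = 15,  b_1 = 16,  b_2 = 14,  b_3 = 13,  b_4 = 10,  b_5 = 6,  b_6 = 16,  b_7 = 5,  b_8 = 4,  b_9 = 9,  b_{10} = 13,  b_{11} = 5,  b_{12} = 1,  b_{13} = 6,  b_{14} = 7,  b_{15} = 13,  b_{16} = 3,  b_{17} = 16,  b_{18} = 2,  b_{19} = 1,  b_{20} = 3,  b_{21} = 4,  b_{22} = 7,  b_{23} = 11,  b_{24} = 1,  b_{25} = 12,  b_{26} = 13,  b_{27} = 8,  b_{28} = 4,  b_{29} = 12,  b_{30} = 16,  b_{31} = 11,  b_{32} = 10,  b_{33} = 4,  b_{34} = 14,  b_{35} = 1,  b_{36} = 15,  b_{37} = 16.
Since (b_{36}, b_{37}) = (b_0, b_1) = (15, 16) (two consecutive terms determine the rest), the sequence is periodic with period 36.
So b_{703} = b_{0 + ((703-0) mod 36)} = b_{19} = 1.

1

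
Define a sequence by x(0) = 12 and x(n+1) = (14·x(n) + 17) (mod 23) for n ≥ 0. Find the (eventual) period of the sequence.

x(0) = 12,  x(1) = 1,  x(2) = 8,  x(3) = 14,  x(4) = 6,  x(5) = 9,  x(6) = 5,  x(7) = 18,  x(8) = 16,  x(9) = 11,  x(10) = 10,  x(11) = 19,  x(12) = 7,  x(13) = 0,  x(14) = 17,  x(15) = 2,  x(16) = 22,  x(17) = 3,  x(18) = 13,  x(19) = 15,  x(20) = 20,  x(21) = 21,  x(22) = 12.
Since x(22) = x(0) = 12, the sequence is periodic with period 22.

22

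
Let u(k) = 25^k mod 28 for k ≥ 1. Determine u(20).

9

Computing terms: u(1) = 25, u(2) = 9, u(3) = 1, u(4) = 25.
Since u(4) = u(1) = 25, the sequence is periodic with period 3.
So u(20) = u(1 + ((20-1) mod 3)) = u(2) = 9.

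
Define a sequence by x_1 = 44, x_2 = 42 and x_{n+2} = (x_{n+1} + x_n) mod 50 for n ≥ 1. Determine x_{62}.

We have x_1 = 44, x_2 = 42, x_3 = 36, x_4 = 28, x_5 = 14, x_6 = 42, x_7 = 6, x_8 = 48, x_9 = 4, x_{10} = 2, x_{11} = 6, x_{12} = 8, x_{13} = 14, x_{14} = 22, x_{15} = 36, x_{16} = 8, x_{17} = 44, x_{18} = 2, x_{19} = 46, x_{20} = 48, x_{21} = 44, x_{22} = 42.
Since (x_{21}, x_{22}) = (x_1, x_2) = (44, 42) (two consecutive terms determine the rest), the sequence is periodic with period 20.
(62 - 1) mod 20 = 1, so x_{62} = x_2 = 42.

42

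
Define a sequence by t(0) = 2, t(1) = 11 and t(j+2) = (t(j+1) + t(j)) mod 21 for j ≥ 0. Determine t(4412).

Listing terms: t(0) = 2,  t(1) = 11,  t(2) = 13,  t(3) = 3,  t(4) = 16,  t(5) = 19,  t(6) = 14,  t(7) = 12,  t(8) = 5,  t(9) = 17,  t(10) = 1,  t(11) = 18,  t(12) = 19,  t(13) = 16,  t(14) = 14,  t(15) = 9,  t(16) = 2,  t(17) = 11.
Since (t(16), t(17)) = (t(0), t(1)) = (2, 11) (two consecutive terms determine the rest), the sequence is periodic with period 16.
(4412 - 0) mod 16 = 12, so t(4412) = t(12) = 19.

19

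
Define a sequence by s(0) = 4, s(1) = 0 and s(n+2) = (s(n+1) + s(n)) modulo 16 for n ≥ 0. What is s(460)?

s(0) = 4,  s(1) = 0,  s(2) = 4,  s(3) = 4,  s(4) = 8,  s(5) = 12,  s(6) = 4,  s(7) = 0.
Since (s(6), s(7)) = (s(0), s(1)) = (4, 0) (two consecutive terms determine the rest), the sequence is periodic with period 6.
So s(460) = s(0 + ((460-0) mod 6)) = s(4) = 8.

8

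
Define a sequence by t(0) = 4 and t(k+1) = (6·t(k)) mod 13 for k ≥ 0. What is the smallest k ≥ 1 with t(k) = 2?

7

We have t(0) = 4,  t(1) = 11,  t(2) = 1,  t(3) = 6,  t(4) = 10,  t(5) = 8,  t(6) = 9,  t(7) = 2,  t(8) = 12,  t(9) = 7,  t(10) = 3,  t(11) = 5,  t(12) = 4.
The sequence repeats with period 12.
The value 2 first appears (with k ≥ 1) at t(7).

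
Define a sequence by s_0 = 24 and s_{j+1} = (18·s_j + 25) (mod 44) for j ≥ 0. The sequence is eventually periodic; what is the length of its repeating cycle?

10

Computing terms: s_0 = 24; s_1 = 17; s_2 = 23; s_3 = 43; s_4 = 7; s_5 = 19; s_6 = 15; s_7 = 31; s_8 = 11; s_9 = 3; s_{10} = 35; s_{11} = 39; s_{12} = 23.
Since s_{12} = s_2 = 23, the sequence is eventually periodic: after a pre-period of length 2 it cycles with period 10.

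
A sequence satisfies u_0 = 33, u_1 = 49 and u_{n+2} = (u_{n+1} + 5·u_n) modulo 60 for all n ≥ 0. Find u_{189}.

39

Listing terms: u_0 = 33,  u_1 = 49,  u_2 = 34,  u_3 = 39,  u_4 = 29,  u_5 = 44,  u_6 = 9,  u_7 = 49,  u_8 = 34.
Since (u_7, u_8) = (u_1, u_2) = (49, 34) (two consecutive terms determine the rest), the sequence is eventually periodic: after a pre-period of length 1 it cycles with period 6.
For n ≥ 1, u_n depends only on (n - 1) mod 6. (189 - 1) mod 6 = 2, so u_{189} = u_3 = 39.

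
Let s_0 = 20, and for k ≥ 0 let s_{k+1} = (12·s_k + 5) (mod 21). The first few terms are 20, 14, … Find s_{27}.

2

Listing terms: s_0 = 20; s_1 = 14; s_2 = 5; s_3 = 2; s_4 = 8; s_5 = 17; s_6 = 20.
The sequence repeats with period 6.
(27 - 0) mod 6 = 3, so s_{27} = s_3 = 2.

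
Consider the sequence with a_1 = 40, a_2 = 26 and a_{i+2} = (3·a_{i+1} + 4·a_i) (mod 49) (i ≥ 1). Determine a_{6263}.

25

Listing terms: a_1 = 40,  a_2 = 26,  a_3 = 42,  a_4 = 34,  a_5 = 25,  a_6 = 15,  a_7 = 47,  a_8 = 5,  a_9 = 7,  a_{10} = 41,  a_{11} = 4,  a_{12} = 29,  a_{13} = 5,  a_{14} = 33,  a_{15} = 21,  a_{16} = 48,  a_{17} = 32,  a_{18} = 43,  a_{19} = 12,  a_{20} = 12,  a_{21} = 35,  a_{22} = 6,  a_{23} = 11,  a_{24} = 8,  a_{25} = 19,  a_{26} = 40,  a_{27} = 0,  a_{28} = 13,  a_{29} = 39,  a_{30} = 22,  a_{31} = 26,  a_{32} = 19,  a_{33} = 14,  a_{34} = 20,  a_{35} = 18,  a_{36} = 36,  a_{37} = 33,  a_{38} = 47,  a_{39} = 28,  a_{40} = 27,  a_{41} = 46,  a_{42} = 1,  a_{43} = 40,  a_{44} = 26.
The sequence repeats with period 42.
(6263 - 1) mod 42 = 4, so a_{6263} = a_5 = 25.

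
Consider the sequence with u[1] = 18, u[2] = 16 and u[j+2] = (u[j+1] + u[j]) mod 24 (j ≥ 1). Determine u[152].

16

We have u[1] = 18; u[2] = 16; u[3] = 10; u[4] = 2; u[5] = 12; u[6] = 14; u[7] = 2; u[8] = 16; u[9] = 18; u[10] = 10; u[11] = 4; u[12] = 14; u[13] = 18; u[14] = 8; u[15] = 2; u[16] = 10; u[17] = 12; u[18] = 22; u[19] = 10; u[20] = 8; u[21] = 18; u[22] = 2; u[23] = 20; u[24] = 22; u[25] = 18; u[26] = 16.
The sequence repeats with period 24.
(152 - 1) mod 24 = 7, so u[152] = u[8] = 16.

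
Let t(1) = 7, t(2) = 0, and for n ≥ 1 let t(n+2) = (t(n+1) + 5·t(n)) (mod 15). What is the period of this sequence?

Listing terms: t(1) = 7,  t(2) = 0,  t(3) = 5,  t(4) = 5,  t(5) = 0,  t(6) = 10,  t(7) = 10,  t(8) = 0,  t(9) = 5.
Since (t(8), t(9)) = (t(2), t(3)) = (0, 5) (two consecutive terms determine the rest), the sequence is eventually periodic: after a pre-period of length 1 it cycles with period 6.

6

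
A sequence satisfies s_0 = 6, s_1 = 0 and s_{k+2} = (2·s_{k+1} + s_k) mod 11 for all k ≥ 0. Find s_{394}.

Listing terms: s_0 = 6, s_1 = 0, s_2 = 6, s_3 = 1, s_4 = 8, s_5 = 6, s_6 = 9, s_7 = 2, s_8 = 2, s_9 = 6, s_{10} = 3, s_{11} = 1, s_{12} = 5, s_{13} = 0, s_{14} = 5, s_{15} = 10, s_{16} = 3, s_{17} = 5, s_{18} = 2, s_{19} = 9, s_{20} = 9, s_{21} = 5, s_{22} = 8, s_{23} = 10, s_{24} = 6, s_{25} = 0.
The sequence repeats with period 24.
(394 - 0) mod 24 = 10, so s_{394} = s_{10} = 3.

3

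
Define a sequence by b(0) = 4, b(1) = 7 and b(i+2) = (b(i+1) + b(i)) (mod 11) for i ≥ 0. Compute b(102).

0

b(0) = 4,  b(1) = 7,  b(2) = 0,  b(3) = 7,  b(4) = 7,  b(5) = 3,  b(6) = 10,  b(7) = 2,  b(8) = 1,  b(9) = 3,  b(10) = 4,  b(11) = 7.
The sequence repeats with period 10.
So b(102) = b(0 + ((102-0) mod 10)) = b(2) = 0.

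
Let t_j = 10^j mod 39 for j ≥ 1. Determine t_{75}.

25

Computing terms: t_1 = 10, t_2 = 22, t_3 = 25, t_4 = 16, t_5 = 4, t_6 = 1, t_7 = 10.
The sequence repeats with period 6.
(75 - 1) mod 6 = 2, so t_{75} = t_3 = 25.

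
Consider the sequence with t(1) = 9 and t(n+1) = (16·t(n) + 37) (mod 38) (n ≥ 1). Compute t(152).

5

Listing terms: t(1) = 9, t(2) = 29, t(3) = 7, t(4) = 35, t(5) = 27, t(6) = 13, t(7) = 17, t(8) = 5, t(9) = 3, t(10) = 9.
Since t(10) = t(1) = 9, the sequence is periodic with period 9.
(152 - 1) mod 9 = 7, so t(152) = t(8) = 5.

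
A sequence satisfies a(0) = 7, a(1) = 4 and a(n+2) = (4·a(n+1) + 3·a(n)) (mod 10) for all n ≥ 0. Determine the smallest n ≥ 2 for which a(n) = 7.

2

We have a(0) = 7,  a(1) = 4,  a(2) = 7,  a(3) = 0,  a(4) = 1,  a(5) = 4,  a(6) = 9,  a(7) = 8,  a(8) = 9,  a(9) = 0,  a(10) = 7,  a(11) = 8,  a(12) = 3,  a(13) = 6,  a(14) = 3,  a(15) = 0,  a(16) = 9,  a(17) = 6,  a(18) = 1,  a(19) = 2,  a(20) = 1,  a(21) = 0,  a(22) = 3,  a(23) = 2,  a(24) = 7,  a(25) = 4.
Since (a(24), a(25)) = (a(0), a(1)) = (7, 4) (two consecutive terms determine the rest), the sequence is periodic with period 24.
The value 7 first appears (with n ≥ 2) at a(2).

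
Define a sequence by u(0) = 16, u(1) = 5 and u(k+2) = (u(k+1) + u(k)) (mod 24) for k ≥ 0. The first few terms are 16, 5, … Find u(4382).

21

We have u(0) = 16,  u(1) = 5,  u(2) = 21,  u(3) = 2,  u(4) = 23,  u(5) = 1,  u(6) = 0,  u(7) = 1,  u(8) = 1,  u(9) = 2,  u(10) = 3,  u(11) = 5,  u(12) = 8,  u(13) = 13,  u(14) = 21,  u(15) = 10,  u(16) = 7,  u(17) = 17,  u(18) = 0,  u(19) = 17,  u(20) = 17,  u(21) = 10,  u(22) = 3,  u(23) = 13,  u(24) = 16,  u(25) = 5.
Since (u(24), u(25)) = (u(0), u(1)) = (16, 5) (two consecutive terms determine the rest), the sequence is periodic with period 24.
So u(4382) = u(0 + ((4382-0) mod 24)) = u(14) = 21.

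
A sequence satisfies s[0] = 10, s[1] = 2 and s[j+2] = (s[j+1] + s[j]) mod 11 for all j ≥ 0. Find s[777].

Computing terms: s[0] = 10,  s[1] = 2,  s[2] = 1,  s[3] = 3,  s[4] = 4,  s[5] = 7,  s[6] = 0,  s[7] = 7,  s[8] = 7,  s[9] = 3,  s[10] = 10,  s[11] = 2.
The sequence repeats with period 10.
So s[777] = s[0 + ((777-0) mod 10)] = s[7] = 7.

7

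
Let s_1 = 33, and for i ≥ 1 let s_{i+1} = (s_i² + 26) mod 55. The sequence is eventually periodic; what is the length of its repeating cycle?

6

s_1 = 33; s_2 = 15; s_3 = 31; s_4 = 52; s_5 = 35; s_6 = 41; s_7 = 2; s_8 = 30; s_9 = 46; s_{10} = 52.
Since s_{10} = s_4 = 52, the sequence is eventually periodic: after a pre-period of length 3 it cycles with period 6.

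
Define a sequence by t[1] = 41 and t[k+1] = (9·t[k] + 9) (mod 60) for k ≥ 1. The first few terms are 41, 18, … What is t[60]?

48

We have t[1] = 41,  t[2] = 18,  t[3] = 51,  t[4] = 48,  t[5] = 21,  t[6] = 18.
Since t[6] = t[2] = 18, the sequence is eventually periodic: after a pre-period of length 1 it cycles with period 4.
For k ≥ 2, t[k] depends only on (k - 2) mod 4. (60 - 2) mod 4 = 2, so t[60] = t[4] = 48.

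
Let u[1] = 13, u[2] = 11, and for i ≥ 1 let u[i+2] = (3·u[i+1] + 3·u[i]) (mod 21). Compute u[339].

We have u[1] = 13; u[2] = 11; u[3] = 9; u[4] = 18; u[5] = 18; u[6] = 3; u[7] = 0; u[8] = 9; u[9] = 6; u[10] = 3; u[11] = 6; u[12] = 6; u[13] = 15; u[14] = 0; u[15] = 3; u[16] = 9; u[17] = 15; u[18] = 9; u[19] = 9; u[20] = 12; u[21] = 0; u[22] = 15; u[23] = 3; u[24] = 12; u[25] = 3; u[26] = 3; u[27] = 18; u[28] = 0; u[29] = 12; u[30] = 15; u[31] = 18; u[32] = 15; u[33] = 15; u[34] = 6; u[35] = 0; u[36] = 18; u[37] = 12; u[38] = 6; u[39] = 12; u[40] = 12; u[41] = 9; u[42] = 0; u[43] = 6; u[44] = 18; u[45] = 9; u[46] = 18.
Since (u[45], u[46]) = (u[3], u[4]) = (9, 18) (two consecutive terms determine the rest), the sequence is eventually periodic: after a pre-period of length 2 it cycles with period 42.
For i ≥ 3, u[i] depends only on (i - 3) mod 42. (339 - 3) mod 42 = 0, so u[339] = u[3] = 9.

9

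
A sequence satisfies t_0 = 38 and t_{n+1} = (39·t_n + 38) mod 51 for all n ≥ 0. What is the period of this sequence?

t_0 = 38,  t_1 = 41,  t_2 = 5,  t_3 = 29,  t_4 = 47,  t_5 = 35,  t_6 = 26,  t_7 = 32,  t_8 = 11,  t_9 = 8,  t_{10} = 44,  t_{11} = 20,  t_{12} = 2,  t_{13} = 14,  t_{14} = 23,  t_{15} = 17,  t_{16} = 38.
The sequence repeats with period 16.

16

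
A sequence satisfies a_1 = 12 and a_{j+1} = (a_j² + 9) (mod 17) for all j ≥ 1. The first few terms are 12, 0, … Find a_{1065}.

9

Computing terms: a_1 = 12, a_2 = 0, a_3 = 9, a_4 = 5, a_5 = 0.
Since a_5 = a_2 = 0, the sequence is eventually periodic: after a pre-period of length 1 it cycles with period 3.
For j ≥ 2, a_j depends only on (j - 2) mod 3. (1065 - 2) mod 3 = 1, so a_{1065} = a_3 = 9.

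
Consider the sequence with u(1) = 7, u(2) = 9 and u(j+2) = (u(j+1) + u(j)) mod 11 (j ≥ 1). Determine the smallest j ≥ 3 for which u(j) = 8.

Computing terms: u(1) = 7, u(2) = 9, u(3) = 5, u(4) = 3, u(5) = 8, u(6) = 0, u(7) = 8, u(8) = 8, u(9) = 5, u(10) = 2, u(11) = 7, u(12) = 9.
Since (u(11), u(12)) = (u(1), u(2)) = (7, 9) (two consecutive terms determine the rest), the sequence is periodic with period 10.
The value 8 first appears (with j ≥ 3) at u(5).

5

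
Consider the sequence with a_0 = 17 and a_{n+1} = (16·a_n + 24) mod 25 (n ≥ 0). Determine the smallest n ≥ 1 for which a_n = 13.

a_0 = 17, a_1 = 21, a_2 = 10, a_3 = 9, a_4 = 18, a_5 = 12, a_6 = 16, a_7 = 5, a_8 = 4, a_9 = 13, a_{10} = 7, a_{11} = 11, a_{12} = 0, a_{13} = 24, a_{14} = 8, a_{15} = 2, a_{16} = 6, a_{17} = 20, a_{18} = 19, a_{19} = 3, a_{20} = 22, a_{21} = 1, a_{22} = 15, a_{23} = 14, a_{24} = 23, a_{25} = 17.
The sequence repeats with period 25.
The value 13 first appears (with n ≥ 1) at a_9.

9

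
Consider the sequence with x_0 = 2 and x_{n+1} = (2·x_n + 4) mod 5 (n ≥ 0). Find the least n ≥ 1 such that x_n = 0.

2

Listing terms: x_0 = 2, x_1 = 3, x_2 = 0, x_3 = 4, x_4 = 2.
Since x_4 = x_0 = 2, the sequence is periodic with period 4.
The value 0 first appears (with n ≥ 1) at x_2.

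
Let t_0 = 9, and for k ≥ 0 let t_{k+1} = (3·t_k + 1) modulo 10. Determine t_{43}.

We have t_0 = 9, t_1 = 8, t_2 = 5, t_3 = 6, t_4 = 9.
Since t_4 = t_0 = 9, the sequence is periodic with period 4.
(43 - 0) mod 4 = 3, so t_{43} = t_3 = 6.

6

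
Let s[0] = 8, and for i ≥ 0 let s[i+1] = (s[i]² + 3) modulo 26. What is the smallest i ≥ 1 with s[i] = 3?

9

Listing terms: s[0] = 8,  s[1] = 15,  s[2] = 20,  s[3] = 13,  s[4] = 16,  s[5] = 25,  s[6] = 4,  s[7] = 19,  s[8] = 0,  s[9] = 3,  s[10] = 12,  s[11] = 17,  s[12] = 6,  s[13] = 13.
Since s[13] = s[3] = 13, the sequence is eventually periodic: after a pre-period of length 3 it cycles with period 10.
The value 3 first appears (with i ≥ 1) at s[9].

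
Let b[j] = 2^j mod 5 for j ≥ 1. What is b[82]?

We have b[1] = 2; b[2] = 4; b[3] = 3; b[4] = 1; b[5] = 2.
The sequence repeats with period 4.
(82 - 1) mod 4 = 1, so b[82] = b[2] = 4.

4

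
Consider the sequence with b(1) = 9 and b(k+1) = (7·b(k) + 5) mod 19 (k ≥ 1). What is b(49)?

We have b(1) = 9,  b(2) = 11,  b(3) = 6,  b(4) = 9.
Since b(4) = b(1) = 9, the sequence is periodic with period 3.
(49 - 1) mod 3 = 0, so b(49) = b(1) = 9.

9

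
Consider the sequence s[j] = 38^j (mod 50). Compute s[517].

We have s[0] = 1; s[1] = 38; s[2] = 44; s[3] = 22; s[4] = 36; s[5] = 18; s[6] = 34; s[7] = 42; s[8] = 46; s[9] = 48; s[10] = 24; s[11] = 12; s[12] = 6; s[13] = 28; s[14] = 14; s[15] = 32; s[16] = 16; s[17] = 8; s[18] = 4; s[19] = 2; s[20] = 26; s[21] = 38.
Since s[21] = s[1] = 38, the sequence is eventually periodic: after a pre-period of length 1 it cycles with period 20.
For j ≥ 1, s[j] depends only on (j - 1) mod 20. (517 - 1) mod 20 = 16, so s[517] = s[17] = 8.

8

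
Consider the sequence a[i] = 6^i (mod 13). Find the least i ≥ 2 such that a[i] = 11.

We have a[1] = 6,  a[2] = 10,  a[3] = 8,  a[4] = 9,  a[5] = 2,  a[6] = 12,  a[7] = 7,  a[8] = 3,  a[9] = 5,  a[10] = 4,  a[11] = 11,  a[12] = 1,  a[13] = 6.
The sequence repeats with period 12.
The value 11 first appears (with i ≥ 2) at a[11].

11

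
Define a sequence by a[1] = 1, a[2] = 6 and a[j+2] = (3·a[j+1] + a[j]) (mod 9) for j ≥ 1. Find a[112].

a[1] = 1,  a[2] = 6,  a[3] = 1,  a[4] = 0,  a[5] = 1,  a[6] = 3,  a[7] = 1,  a[8] = 6.
The sequence repeats with period 6.
(112 - 1) mod 6 = 3, so a[112] = a[4] = 0.

0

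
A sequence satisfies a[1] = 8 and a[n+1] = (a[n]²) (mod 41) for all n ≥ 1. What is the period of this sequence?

Listing terms: a[1] = 8,  a[2] = 23,  a[3] = 37,  a[4] = 16,  a[5] = 10,  a[6] = 18,  a[7] = 37.
Since a[7] = a[3] = 37, the sequence is eventually periodic: after a pre-period of length 2 it cycles with period 4.

4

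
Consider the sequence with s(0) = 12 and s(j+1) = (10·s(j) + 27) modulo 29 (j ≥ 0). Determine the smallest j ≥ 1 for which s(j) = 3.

21

Computing terms: s(0) = 12,  s(1) = 2,  s(2) = 18,  s(3) = 4,  s(4) = 9,  s(5) = 1,  s(6) = 8,  s(7) = 20,  s(8) = 24,  s(9) = 6,  s(10) = 0,  s(11) = 27,  s(12) = 7,  s(13) = 10,  s(14) = 11,  s(15) = 21,  s(16) = 5,  s(17) = 19,  s(18) = 14,  s(19) = 22,  s(20) = 15,  s(21) = 3,  s(22) = 28,  s(23) = 17,  s(24) = 23,  s(25) = 25,  s(26) = 16,  s(27) = 13,  s(28) = 12.
Since s(28) = s(0) = 12, the sequence is periodic with period 28.
The value 3 first appears (with j ≥ 1) at s(21).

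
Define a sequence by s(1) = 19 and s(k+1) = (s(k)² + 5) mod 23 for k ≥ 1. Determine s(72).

We have s(1) = 19, s(2) = 21, s(3) = 9, s(4) = 17, s(5) = 18, s(6) = 7, s(7) = 8, s(8) = 0, s(9) = 5, s(10) = 7.
Since s(10) = s(6) = 7, the sequence is eventually periodic: after a pre-period of length 5 it cycles with period 4.
For k ≥ 6, s(k) depends only on (k - 6) mod 4. (72 - 6) mod 4 = 2, so s(72) = s(8) = 0.

0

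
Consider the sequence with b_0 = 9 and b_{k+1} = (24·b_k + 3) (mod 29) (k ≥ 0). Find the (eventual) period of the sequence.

7

b_0 = 9; b_1 = 16; b_2 = 10; b_3 = 11; b_4 = 6; b_5 = 2; b_6 = 22; b_7 = 9.
Since b_7 = b_0 = 9, the sequence is periodic with period 7.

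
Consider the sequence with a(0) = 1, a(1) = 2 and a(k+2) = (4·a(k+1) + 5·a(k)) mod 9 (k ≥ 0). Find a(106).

7

a(0) = 1; a(1) = 2; a(2) = 4; a(3) = 8; a(4) = 7; a(5) = 5; a(6) = 1; a(7) = 2.
Since (a(6), a(7)) = (a(0), a(1)) = (1, 2) (two consecutive terms determine the rest), the sequence is periodic with period 6.
So a(106) = a(0 + ((106-0) mod 6)) = a(4) = 7.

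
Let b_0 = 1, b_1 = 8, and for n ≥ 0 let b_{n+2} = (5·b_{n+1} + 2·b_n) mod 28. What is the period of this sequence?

Listing terms: b_0 = 1, b_1 = 8, b_2 = 14, b_3 = 2, b_4 = 10, b_5 = 26, b_6 = 10, b_7 = 18, b_8 = 26, b_9 = 26, b_{10} = 14, b_{11} = 10, b_{12} = 22, b_{13} = 18, b_{14} = 22, b_{15} = 6, b_{16} = 18, b_{17} = 18, b_{18} = 14, b_{19} = 22, b_{20} = 26, b_{21} = 6, b_{22} = 26, b_{23} = 2, b_{24} = 6, b_{25} = 6, b_{26} = 14, b_{27} = 26, b_{28} = 18, b_{29} = 2, b_{30} = 18, b_{31} = 10, b_{32} = 2, b_{33} = 2, b_{34} = 14, b_{35} = 18, b_{36} = 6, b_{37} = 10, b_{38} = 6, b_{39} = 22, b_{40} = 10, b_{41} = 10, b_{42} = 14, b_{43} = 6, b_{44} = 2, b_{45} = 22, b_{46} = 2, b_{47} = 26, b_{48} = 22, b_{49} = 22, b_{50} = 14, b_{51} = 2.
Since (b_{50}, b_{51}) = (b_2, b_3) = (14, 2) (two consecutive terms determine the rest), the sequence is eventually periodic: after a pre-period of length 2 it cycles with period 48.

48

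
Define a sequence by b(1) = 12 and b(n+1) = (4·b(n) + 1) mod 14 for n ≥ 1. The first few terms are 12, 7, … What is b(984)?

Listing terms: b(1) = 12; b(2) = 7; b(3) = 1; b(4) = 5; b(5) = 7.
Since b(5) = b(2) = 7, the sequence is eventually periodic: after a pre-period of length 1 it cycles with period 3.
For n ≥ 2, b(n) depends only on (n - 2) mod 3. (984 - 2) mod 3 = 1, so b(984) = b(3) = 1.

1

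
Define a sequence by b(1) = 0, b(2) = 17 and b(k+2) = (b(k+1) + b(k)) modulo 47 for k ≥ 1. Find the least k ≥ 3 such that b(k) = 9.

Listing terms: b(1) = 0; b(2) = 17; b(3) = 17; b(4) = 34; b(5) = 4; b(6) = 38; b(7) = 42; b(8) = 33; b(9) = 28; b(10) = 14; b(11) = 42; b(12) = 9; b(13) = 4; b(14) = 13; b(15) = 17; b(16) = 30; b(17) = 0; b(18) = 30; b(19) = 30; b(20) = 13; b(21) = 43; b(22) = 9; b(23) = 5; b(24) = 14; b(25) = 19; b(26) = 33; b(27) = 5; b(28) = 38; b(29) = 43; b(30) = 34; b(31) = 30; b(32) = 17; b(33) = 0; b(34) = 17.
Since (b(33), b(34)) = (b(1), b(2)) = (0, 17) (two consecutive terms determine the rest), the sequence is periodic with period 32.
The value 9 first appears (with k ≥ 3) at b(12).

12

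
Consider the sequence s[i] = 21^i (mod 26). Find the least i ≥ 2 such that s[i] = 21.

5

Computing terms: s[1] = 21; s[2] = 25; s[3] = 5; s[4] = 1; s[5] = 21.
Since s[5] = s[1] = 21, the sequence is periodic with period 4.
The value 21 next appears (with i ≥ 2) at s[5].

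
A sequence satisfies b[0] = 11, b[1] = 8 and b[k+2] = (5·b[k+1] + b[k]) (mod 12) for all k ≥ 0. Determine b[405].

Listing terms: b[0] = 11; b[1] = 8; b[2] = 3; b[3] = 11; b[4] = 10; b[5] = 1; b[6] = 3; b[7] = 4; b[8] = 11; b[9] = 11; b[10] = 6; b[11] = 5; b[12] = 7; b[13] = 4; b[14] = 3; b[15] = 7; b[16] = 2; b[17] = 5; b[18] = 3; b[19] = 8; b[20] = 7; b[21] = 7; b[22] = 6; b[23] = 1; b[24] = 11; b[25] = 8.
Since (b[24], b[25]) = (b[0], b[1]) = (11, 8) (two consecutive terms determine the rest), the sequence is periodic with period 24.
(405 - 0) mod 24 = 21, so b[405] = b[21] = 7.

7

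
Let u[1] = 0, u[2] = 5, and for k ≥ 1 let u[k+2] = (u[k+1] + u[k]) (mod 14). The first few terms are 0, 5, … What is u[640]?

Computing terms: u[1] = 0; u[2] = 5; u[3] = 5; u[4] = 10; u[5] = 1; u[6] = 11; u[7] = 12; u[8] = 9; u[9] = 7; u[10] = 2; u[11] = 9; u[12] = 11; u[13] = 6; u[14] = 3; u[15] = 9; u[16] = 12; u[17] = 7; u[18] = 5; u[19] = 12; u[20] = 3; u[21] = 1; u[22] = 4; u[23] = 5; u[24] = 9; u[25] = 0; u[26] = 9; u[27] = 9; u[28] = 4; u[29] = 13; u[30] = 3; u[31] = 2; u[32] = 5; u[33] = 7; u[34] = 12; u[35] = 5; u[36] = 3; u[37] = 8; u[38] = 11; u[39] = 5; u[40] = 2; u[41] = 7; u[42] = 9; u[43] = 2; u[44] = 11; u[45] = 13; u[46] = 10; u[47] = 9; u[48] = 5; u[49] = 0; u[50] = 5.
Since (u[49], u[50]) = (u[1], u[2]) = (0, 5) (two consecutive terms determine the rest), the sequence is periodic with period 48.
So u[640] = u[1 + ((640-1) mod 48)] = u[16] = 12.

12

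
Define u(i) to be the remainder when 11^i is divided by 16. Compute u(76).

u(0) = 1, u(1) = 11, u(2) = 9, u(3) = 3, u(4) = 1.
The sequence repeats with period 4.
So u(76) = u(0 + ((76-0) mod 4)) = u(0) = 1.

1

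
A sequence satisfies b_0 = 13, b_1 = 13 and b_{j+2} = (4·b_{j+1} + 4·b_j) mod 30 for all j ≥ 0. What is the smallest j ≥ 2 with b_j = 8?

4

Computing terms: b_0 = 13; b_1 = 13; b_2 = 14; b_3 = 18; b_4 = 8; b_5 = 14; b_6 = 28; b_7 = 18; b_8 = 4; b_9 = 28; b_{10} = 8; b_{11} = 24; b_{12} = 8; b_{13} = 8; b_{14} = 4; b_{15} = 18; b_{16} = 28; b_{17} = 4; b_{18} = 8; b_{19} = 18; b_{20} = 14; b_{21} = 8; b_{22} = 28; b_{23} = 24; b_{24} = 28; b_{25} = 28; b_{26} = 14; b_{27} = 18.
Since (b_{26}, b_{27}) = (b_2, b_3) = (14, 18) (two consecutive terms determine the rest), the sequence is eventually periodic: after a pre-period of length 2 it cycles with period 24.
The value 8 first appears (with j ≥ 2) at b_4.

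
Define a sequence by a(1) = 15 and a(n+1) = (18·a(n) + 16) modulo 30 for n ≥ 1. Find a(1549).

10

Listing terms: a(1) = 15, a(2) = 16, a(3) = 4, a(4) = 28, a(5) = 10, a(6) = 16.
Since a(6) = a(2) = 16, the sequence is eventually periodic: after a pre-period of length 1 it cycles with period 4.
For n ≥ 2, a(n) depends only on (n - 2) mod 4. (1549 - 2) mod 4 = 3, so a(1549) = a(5) = 10.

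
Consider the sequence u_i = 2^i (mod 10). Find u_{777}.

u_1 = 2,  u_2 = 4,  u_3 = 8,  u_4 = 6,  u_5 = 2.
The sequence repeats with period 4.
(777 - 1) mod 4 = 0, so u_{777} = u_1 = 2.

2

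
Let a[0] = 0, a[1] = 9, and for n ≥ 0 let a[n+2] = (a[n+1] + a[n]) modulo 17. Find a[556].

9

a[0] = 0, a[1] = 9, a[2] = 9, a[3] = 1, a[4] = 10, a[5] = 11, a[6] = 4, a[7] = 15, a[8] = 2, a[9] = 0, a[10] = 2, a[11] = 2, a[12] = 4, a[13] = 6, a[14] = 10, a[15] = 16, a[16] = 9, a[17] = 8, a[18] = 0, a[19] = 8, a[20] = 8, a[21] = 16, a[22] = 7, a[23] = 6, a[24] = 13, a[25] = 2, a[26] = 15, a[27] = 0, a[28] = 15, a[29] = 15, a[30] = 13, a[31] = 11, a[32] = 7, a[33] = 1, a[34] = 8, a[35] = 9, a[36] = 0, a[37] = 9.
Since (a[36], a[37]) = (a[0], a[1]) = (0, 9) (two consecutive terms determine the rest), the sequence is periodic with period 36.
So a[556] = a[0 + ((556-0) mod 36)] = a[16] = 9.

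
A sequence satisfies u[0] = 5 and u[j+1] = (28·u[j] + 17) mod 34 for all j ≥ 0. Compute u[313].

13

u[0] = 5, u[1] = 21, u[2] = 27, u[3] = 25, u[4] = 3, u[5] = 33, u[6] = 23, u[7] = 15, u[8] = 29, u[9] = 13, u[10] = 7, u[11] = 9, u[12] = 31, u[13] = 1, u[14] = 11, u[15] = 19, u[16] = 5.
The sequence repeats with period 16.
So u[313] = u[0 + ((313-0) mod 16)] = u[9] = 13.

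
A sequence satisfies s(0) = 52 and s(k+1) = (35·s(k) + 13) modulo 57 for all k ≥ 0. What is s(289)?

9

We have s(0) = 52, s(1) = 9, s(2) = 43, s(3) = 36, s(4) = 19, s(5) = 51, s(6) = 31, s(7) = 15, s(8) = 25, s(9) = 33, s(10) = 28, s(11) = 24, s(12) = 55, s(13) = 0, s(14) = 13, s(15) = 12, s(16) = 34, s(17) = 6, s(18) = 52.
The sequence repeats with period 18.
So s(289) = s(0 + ((289-0) mod 18)) = s(1) = 9.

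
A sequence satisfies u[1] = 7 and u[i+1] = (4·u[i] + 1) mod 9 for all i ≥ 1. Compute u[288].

We have u[1] = 7; u[2] = 2; u[3] = 0; u[4] = 1; u[5] = 5; u[6] = 3; u[7] = 4; u[8] = 8; u[9] = 6; u[10] = 7.
Since u[10] = u[1] = 7, the sequence is periodic with period 9.
(288 - 1) mod 9 = 8, so u[288] = u[9] = 6.

6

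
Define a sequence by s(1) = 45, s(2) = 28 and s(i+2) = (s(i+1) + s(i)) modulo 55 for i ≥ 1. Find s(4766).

0

s(1) = 45, s(2) = 28, s(3) = 18, s(4) = 46, s(5) = 9, s(6) = 0, s(7) = 9, s(8) = 9, s(9) = 18, s(10) = 27, s(11) = 45, s(12) = 17, s(13) = 7, s(14) = 24, s(15) = 31, s(16) = 0, s(17) = 31, s(18) = 31, s(19) = 7, s(20) = 38, s(21) = 45, s(22) = 28.
Since (s(21), s(22)) = (s(1), s(2)) = (45, 28) (two consecutive terms determine the rest), the sequence is periodic with period 20.
(4766 - 1) mod 20 = 5, so s(4766) = s(6) = 0.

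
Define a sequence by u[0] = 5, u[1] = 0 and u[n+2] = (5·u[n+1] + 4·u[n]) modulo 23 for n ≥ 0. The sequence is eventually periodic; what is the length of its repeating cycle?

22

Listing terms: u[0] = 5,  u[1] = 0,  u[2] = 20,  u[3] = 8,  u[4] = 5,  u[5] = 11,  u[6] = 6,  u[7] = 5,  u[8] = 3,  u[9] = 12,  u[10] = 3,  u[11] = 17,  u[12] = 5,  u[13] = 1,  u[14] = 2,  u[15] = 14,  u[16] = 9,  u[17] = 9,  u[18] = 12,  u[19] = 4,  u[20] = 22,  u[21] = 11,  u[22] = 5,  u[23] = 0.
Since (u[22], u[23]) = (u[0], u[1]) = (5, 0) (two consecutive terms determine the rest), the sequence is periodic with period 22.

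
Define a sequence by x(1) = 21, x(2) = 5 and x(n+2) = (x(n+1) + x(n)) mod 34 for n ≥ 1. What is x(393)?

x(1) = 21; x(2) = 5; x(3) = 26; x(4) = 31; x(5) = 23; x(6) = 20; x(7) = 9; x(8) = 29; x(9) = 4; x(10) = 33; x(11) = 3; x(12) = 2; x(13) = 5; x(14) = 7; x(15) = 12; x(16) = 19; x(17) = 31; x(18) = 16; x(19) = 13; x(20) = 29; x(21) = 8; x(22) = 3; x(23) = 11; x(24) = 14; x(25) = 25; x(26) = 5; x(27) = 30; x(28) = 1; x(29) = 31; x(30) = 32; x(31) = 29; x(32) = 27; x(33) = 22; x(34) = 15; x(35) = 3; x(36) = 18; x(37) = 21; x(38) = 5.
Since (x(37), x(38)) = (x(1), x(2)) = (21, 5) (two consecutive terms determine the rest), the sequence is periodic with period 36.
So x(393) = x(1 + ((393-1) mod 36)) = x(33) = 22.

22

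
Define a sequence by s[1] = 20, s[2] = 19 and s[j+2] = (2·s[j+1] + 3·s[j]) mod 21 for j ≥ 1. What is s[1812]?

We have s[1] = 20; s[2] = 19; s[3] = 14; s[4] = 1; s[5] = 2; s[6] = 7; s[7] = 20; s[8] = 19.
Since (s[7], s[8]) = (s[1], s[2]) = (20, 19) (two consecutive terms determine the rest), the sequence is periodic with period 6.
(1812 - 1) mod 6 = 5, so s[1812] = s[6] = 7.

7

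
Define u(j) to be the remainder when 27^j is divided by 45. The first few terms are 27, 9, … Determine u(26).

9

Listing terms: u(1) = 27, u(2) = 9, u(3) = 18, u(4) = 36, u(5) = 27.
The sequence repeats with period 4.
(26 - 1) mod 4 = 1, so u(26) = u(2) = 9.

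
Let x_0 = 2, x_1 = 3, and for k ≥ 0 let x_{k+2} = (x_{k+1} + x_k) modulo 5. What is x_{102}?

Computing terms: x_0 = 2, x_1 = 3, x_2 = 0, x_3 = 3, x_4 = 3, x_5 = 1, x_6 = 4, x_7 = 0, x_8 = 4, x_9 = 4, x_{10} = 3, x_{11} = 2, x_{12} = 0, x_{13} = 2, x_{14} = 2, x_{15} = 4, x_{16} = 1, x_{17} = 0, x_{18} = 1, x_{19} = 1, x_{20} = 2, x_{21} = 3.
The sequence repeats with period 20.
So x_{102} = x_{0 + ((102-0) mod 20)} = x_2 = 0.

0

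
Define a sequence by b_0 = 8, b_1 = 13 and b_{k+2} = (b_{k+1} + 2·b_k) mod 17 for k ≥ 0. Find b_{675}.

Listing terms: b_0 = 8,  b_1 = 13,  b_2 = 12,  b_3 = 4,  b_4 = 11,  b_5 = 2,  b_6 = 7,  b_7 = 11,  b_8 = 8,  b_9 = 13.
The sequence repeats with period 8.
So b_{675} = b_{0 + ((675-0) mod 8)} = b_3 = 4.

4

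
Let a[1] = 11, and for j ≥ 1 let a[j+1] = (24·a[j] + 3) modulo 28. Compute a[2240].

a[1] = 11, a[2] = 15, a[3] = 27, a[4] = 7, a[5] = 3, a[6] = 19, a[7] = 11.
The sequence repeats with period 6.
So a[2240] = a[1 + ((2240-1) mod 6)] = a[2] = 15.

15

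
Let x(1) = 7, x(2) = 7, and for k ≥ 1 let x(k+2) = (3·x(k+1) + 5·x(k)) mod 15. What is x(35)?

Listing terms: x(1) = 7; x(2) = 7; x(3) = 11; x(4) = 8; x(5) = 4; x(6) = 7; x(7) = 11.
Since (x(6), x(7)) = (x(2), x(3)) = (7, 11) (two consecutive terms determine the rest), the sequence is eventually periodic: after a pre-period of length 1 it cycles with period 4.
For k ≥ 2, x(k) depends only on (k - 2) mod 4. (35 - 2) mod 4 = 1, so x(35) = x(3) = 11.

11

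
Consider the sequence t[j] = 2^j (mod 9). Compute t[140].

4

Listing terms: t[1] = 2; t[2] = 4; t[3] = 8; t[4] = 7; t[5] = 5; t[6] = 1; t[7] = 2.
Since t[7] = t[1] = 2, the sequence is periodic with period 6.
So t[140] = t[1 + ((140-1) mod 6)] = t[2] = 4.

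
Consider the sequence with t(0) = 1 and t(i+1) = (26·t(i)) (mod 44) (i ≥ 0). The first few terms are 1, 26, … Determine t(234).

t(0) = 1,  t(1) = 26,  t(2) = 16,  t(3) = 20,  t(4) = 36,  t(5) = 12,  t(6) = 4,  t(7) = 16.
Since t(7) = t(2) = 16, the sequence is eventually periodic: after a pre-period of length 2 it cycles with period 5.
For i ≥ 2, t(i) depends only on (i - 2) mod 5. (234 - 2) mod 5 = 2, so t(234) = t(4) = 36.

36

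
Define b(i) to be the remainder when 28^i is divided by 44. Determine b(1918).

Computing terms: b(0) = 1; b(1) = 28; b(2) = 36; b(3) = 40; b(4) = 20; b(5) = 32; b(6) = 16; b(7) = 8; b(8) = 4; b(9) = 24; b(10) = 12; b(11) = 28.
Since b(11) = b(1) = 28, the sequence is eventually periodic: after a pre-period of length 1 it cycles with period 10.
For i ≥ 1, b(i) depends only on (i - 1) mod 10. (1918 - 1) mod 10 = 7, so b(1918) = b(8) = 4.

4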